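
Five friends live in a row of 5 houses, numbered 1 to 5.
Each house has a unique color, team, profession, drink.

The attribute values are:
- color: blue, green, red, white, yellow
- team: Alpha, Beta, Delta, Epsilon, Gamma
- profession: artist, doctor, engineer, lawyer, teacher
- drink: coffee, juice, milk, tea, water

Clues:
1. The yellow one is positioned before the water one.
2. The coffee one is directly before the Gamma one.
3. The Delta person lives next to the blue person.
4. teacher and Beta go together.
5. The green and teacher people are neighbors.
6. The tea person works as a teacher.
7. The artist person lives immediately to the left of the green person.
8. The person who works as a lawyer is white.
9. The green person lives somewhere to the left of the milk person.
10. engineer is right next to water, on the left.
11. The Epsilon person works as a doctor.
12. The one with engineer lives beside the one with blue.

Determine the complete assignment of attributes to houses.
Solution:

House | Color | Team | Profession | Drink
-----------------------------------------
  1   | yellow | Delta | engineer | coffee
  2   | blue | Gamma | artist | water
  3   | green | Epsilon | doctor | juice
  4   | red | Beta | teacher | tea
  5   | white | Alpha | lawyer | milk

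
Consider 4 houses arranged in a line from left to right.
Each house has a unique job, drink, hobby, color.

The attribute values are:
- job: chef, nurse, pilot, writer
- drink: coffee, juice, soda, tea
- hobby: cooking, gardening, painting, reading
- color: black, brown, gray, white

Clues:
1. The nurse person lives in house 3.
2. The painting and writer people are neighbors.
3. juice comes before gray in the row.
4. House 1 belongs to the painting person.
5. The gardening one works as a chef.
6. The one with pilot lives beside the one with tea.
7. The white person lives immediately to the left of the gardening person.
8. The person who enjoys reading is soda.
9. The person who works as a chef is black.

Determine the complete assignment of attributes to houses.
Solution:

House | Job | Drink | Hobby | Color
-----------------------------------
  1   | pilot | juice | painting | brown
  2   | writer | tea | cooking | gray
  3   | nurse | soda | reading | white
  4   | chef | coffee | gardening | black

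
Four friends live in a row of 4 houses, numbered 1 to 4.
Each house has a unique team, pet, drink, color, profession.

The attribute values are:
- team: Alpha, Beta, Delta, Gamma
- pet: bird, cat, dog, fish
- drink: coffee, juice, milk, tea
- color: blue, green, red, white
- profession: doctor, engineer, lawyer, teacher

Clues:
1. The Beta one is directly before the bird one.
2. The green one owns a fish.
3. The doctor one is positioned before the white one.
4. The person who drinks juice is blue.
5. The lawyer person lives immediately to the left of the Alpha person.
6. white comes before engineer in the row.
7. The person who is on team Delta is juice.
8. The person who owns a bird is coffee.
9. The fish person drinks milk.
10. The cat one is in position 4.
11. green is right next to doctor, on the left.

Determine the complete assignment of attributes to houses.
Solution:

House | Team | Pet | Drink | Color | Profession
-----------------------------------------------
  1   | Beta | fish | milk | green | lawyer
  2   | Alpha | bird | coffee | red | doctor
  3   | Gamma | dog | tea | white | teacher
  4   | Delta | cat | juice | blue | engineer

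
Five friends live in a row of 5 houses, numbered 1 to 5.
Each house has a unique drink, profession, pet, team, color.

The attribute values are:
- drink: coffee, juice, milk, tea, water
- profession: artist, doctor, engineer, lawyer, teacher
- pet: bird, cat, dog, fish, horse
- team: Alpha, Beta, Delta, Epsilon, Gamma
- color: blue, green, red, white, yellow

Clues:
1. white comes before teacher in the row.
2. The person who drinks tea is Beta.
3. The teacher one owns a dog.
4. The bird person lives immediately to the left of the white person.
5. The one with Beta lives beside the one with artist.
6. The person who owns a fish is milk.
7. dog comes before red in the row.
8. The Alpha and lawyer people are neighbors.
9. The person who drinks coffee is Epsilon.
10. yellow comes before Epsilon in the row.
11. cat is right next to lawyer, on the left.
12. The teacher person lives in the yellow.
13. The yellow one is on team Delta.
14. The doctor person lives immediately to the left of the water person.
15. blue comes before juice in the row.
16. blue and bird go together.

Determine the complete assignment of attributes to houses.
Solution:

House | Drink | Profession | Pet | Team | Color
-----------------------------------------------
  1   | tea | doctor | bird | Beta | blue
  2   | water | artist | cat | Alpha | white
  3   | milk | lawyer | fish | Gamma | green
  4   | juice | teacher | dog | Delta | yellow
  5   | coffee | engineer | horse | Epsilon | red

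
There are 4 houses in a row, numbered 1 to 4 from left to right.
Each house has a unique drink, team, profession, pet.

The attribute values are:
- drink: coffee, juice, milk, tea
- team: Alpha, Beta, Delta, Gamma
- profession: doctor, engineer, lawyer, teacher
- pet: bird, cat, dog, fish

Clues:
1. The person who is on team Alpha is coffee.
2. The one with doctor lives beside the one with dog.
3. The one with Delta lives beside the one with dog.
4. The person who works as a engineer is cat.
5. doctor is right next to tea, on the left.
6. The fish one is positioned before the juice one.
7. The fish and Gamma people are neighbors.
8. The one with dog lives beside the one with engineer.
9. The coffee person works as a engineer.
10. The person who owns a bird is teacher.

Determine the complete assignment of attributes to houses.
Solution:

House | Drink | Team | Profession | Pet
---------------------------------------
  1   | milk | Delta | doctor | fish
  2   | tea | Gamma | lawyer | dog
  3   | coffee | Alpha | engineer | cat
  4   | juice | Beta | teacher | bird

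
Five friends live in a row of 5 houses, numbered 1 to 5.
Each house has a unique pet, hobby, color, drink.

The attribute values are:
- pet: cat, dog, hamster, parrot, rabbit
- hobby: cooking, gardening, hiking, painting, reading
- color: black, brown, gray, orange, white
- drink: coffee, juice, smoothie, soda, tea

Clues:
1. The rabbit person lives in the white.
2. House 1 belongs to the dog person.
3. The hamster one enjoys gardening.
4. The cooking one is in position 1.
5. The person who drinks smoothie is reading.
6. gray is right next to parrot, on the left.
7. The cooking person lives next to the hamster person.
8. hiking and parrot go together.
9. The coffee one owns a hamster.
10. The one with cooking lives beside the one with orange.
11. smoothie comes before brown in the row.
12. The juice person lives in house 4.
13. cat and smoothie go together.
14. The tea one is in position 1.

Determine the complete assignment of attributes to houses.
Solution:

House | Pet | Hobby | Color | Drink
-----------------------------------
  1   | dog | cooking | black | tea
  2   | hamster | gardening | orange | coffee
  3   | cat | reading | gray | smoothie
  4   | parrot | hiking | brown | juice
  5   | rabbit | painting | white | soda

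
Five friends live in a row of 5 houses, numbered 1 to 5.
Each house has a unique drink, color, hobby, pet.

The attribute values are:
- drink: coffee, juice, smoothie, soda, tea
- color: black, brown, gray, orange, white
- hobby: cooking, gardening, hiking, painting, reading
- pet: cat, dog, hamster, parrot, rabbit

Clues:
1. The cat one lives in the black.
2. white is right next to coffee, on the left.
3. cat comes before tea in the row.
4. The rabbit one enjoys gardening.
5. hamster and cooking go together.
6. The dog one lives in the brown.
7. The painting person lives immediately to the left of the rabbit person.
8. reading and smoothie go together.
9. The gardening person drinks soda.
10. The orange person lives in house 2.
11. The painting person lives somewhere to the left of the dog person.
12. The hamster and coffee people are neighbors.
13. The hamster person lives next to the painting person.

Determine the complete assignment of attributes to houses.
Solution:

House | Drink | Color | Hobby | Pet
-----------------------------------
  1   | juice | white | cooking | hamster
  2   | coffee | orange | painting | parrot
  3   | soda | gray | gardening | rabbit
  4   | smoothie | black | reading | cat
  5   | tea | brown | hiking | dog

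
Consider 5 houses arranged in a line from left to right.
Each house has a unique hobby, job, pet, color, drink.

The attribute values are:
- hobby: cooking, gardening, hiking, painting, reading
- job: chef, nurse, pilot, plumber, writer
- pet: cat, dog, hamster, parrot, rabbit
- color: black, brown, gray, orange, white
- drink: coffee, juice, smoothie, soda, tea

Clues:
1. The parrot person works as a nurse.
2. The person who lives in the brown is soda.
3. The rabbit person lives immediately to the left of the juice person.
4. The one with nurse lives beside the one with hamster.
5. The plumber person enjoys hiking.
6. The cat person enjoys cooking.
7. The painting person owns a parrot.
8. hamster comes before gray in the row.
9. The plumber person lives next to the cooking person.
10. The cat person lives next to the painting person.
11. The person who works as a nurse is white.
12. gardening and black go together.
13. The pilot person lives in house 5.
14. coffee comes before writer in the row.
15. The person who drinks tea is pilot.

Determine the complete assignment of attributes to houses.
Solution:

House | Hobby | Job | Pet | Color | Drink
-----------------------------------------
  1   | hiking | plumber | rabbit | brown | soda
  2   | cooking | chef | cat | orange | juice
  3   | painting | nurse | parrot | white | coffee
  4   | gardening | writer | hamster | black | smoothie
  5   | reading | pilot | dog | gray | tea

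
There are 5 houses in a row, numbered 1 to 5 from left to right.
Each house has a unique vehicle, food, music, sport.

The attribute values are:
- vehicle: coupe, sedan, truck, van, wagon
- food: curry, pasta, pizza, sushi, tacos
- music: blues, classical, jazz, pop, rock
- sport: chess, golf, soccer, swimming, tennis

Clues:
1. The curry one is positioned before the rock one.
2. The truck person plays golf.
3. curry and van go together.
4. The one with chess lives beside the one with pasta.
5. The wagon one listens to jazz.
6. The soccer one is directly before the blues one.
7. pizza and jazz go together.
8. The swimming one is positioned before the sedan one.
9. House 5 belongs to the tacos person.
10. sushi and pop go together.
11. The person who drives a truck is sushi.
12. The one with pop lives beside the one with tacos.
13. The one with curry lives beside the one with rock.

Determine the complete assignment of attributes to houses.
Solution:

House | Vehicle | Food | Music | Sport
--------------------------------------
  1   | wagon | pizza | jazz | soccer
  2   | van | curry | blues | chess
  3   | coupe | pasta | rock | swimming
  4   | truck | sushi | pop | golf
  5   | sedan | tacos | classical | tennis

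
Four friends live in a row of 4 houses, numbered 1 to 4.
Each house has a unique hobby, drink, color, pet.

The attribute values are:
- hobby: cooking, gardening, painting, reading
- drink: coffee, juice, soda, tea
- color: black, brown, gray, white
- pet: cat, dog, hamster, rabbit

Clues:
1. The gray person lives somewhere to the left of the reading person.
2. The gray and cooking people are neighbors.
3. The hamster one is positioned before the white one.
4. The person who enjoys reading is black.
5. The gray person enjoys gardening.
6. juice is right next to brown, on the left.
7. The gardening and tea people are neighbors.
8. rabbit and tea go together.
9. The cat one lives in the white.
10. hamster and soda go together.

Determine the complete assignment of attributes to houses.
Solution:

House | Hobby | Drink | Color | Pet
-----------------------------------
  1   | gardening | juice | gray | dog
  2   | cooking | tea | brown | rabbit
  3   | reading | soda | black | hamster
  4   | painting | coffee | white | cat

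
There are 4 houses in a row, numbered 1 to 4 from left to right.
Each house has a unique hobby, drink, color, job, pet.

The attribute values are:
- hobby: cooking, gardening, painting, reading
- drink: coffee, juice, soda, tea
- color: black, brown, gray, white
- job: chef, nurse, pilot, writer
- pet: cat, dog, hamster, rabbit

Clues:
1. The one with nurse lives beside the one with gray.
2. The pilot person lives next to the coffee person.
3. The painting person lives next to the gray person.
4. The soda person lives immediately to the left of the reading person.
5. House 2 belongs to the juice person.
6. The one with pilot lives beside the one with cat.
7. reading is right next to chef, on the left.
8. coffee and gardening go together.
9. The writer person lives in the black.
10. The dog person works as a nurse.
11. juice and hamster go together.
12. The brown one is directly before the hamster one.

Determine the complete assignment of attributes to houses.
Solution:

House | Hobby | Drink | Color | Job | Pet
-----------------------------------------
  1   | painting | soda | brown | nurse | dog
  2   | reading | juice | gray | pilot | hamster
  3   | gardening | coffee | white | chef | cat
  4   | cooking | tea | black | writer | rabbit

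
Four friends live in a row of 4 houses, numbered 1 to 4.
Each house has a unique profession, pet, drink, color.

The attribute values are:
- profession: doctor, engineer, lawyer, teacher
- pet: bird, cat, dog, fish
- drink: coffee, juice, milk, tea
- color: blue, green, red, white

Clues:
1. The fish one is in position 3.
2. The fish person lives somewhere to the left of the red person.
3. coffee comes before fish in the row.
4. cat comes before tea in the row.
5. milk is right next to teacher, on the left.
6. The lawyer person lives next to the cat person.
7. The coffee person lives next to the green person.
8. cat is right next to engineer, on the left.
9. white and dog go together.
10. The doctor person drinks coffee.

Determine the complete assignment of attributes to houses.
Solution:

House | Profession | Pet | Drink | Color
----------------------------------------
  1   | lawyer | dog | juice | white
  2   | doctor | cat | coffee | blue
  3   | engineer | fish | milk | green
  4   | teacher | bird | tea | red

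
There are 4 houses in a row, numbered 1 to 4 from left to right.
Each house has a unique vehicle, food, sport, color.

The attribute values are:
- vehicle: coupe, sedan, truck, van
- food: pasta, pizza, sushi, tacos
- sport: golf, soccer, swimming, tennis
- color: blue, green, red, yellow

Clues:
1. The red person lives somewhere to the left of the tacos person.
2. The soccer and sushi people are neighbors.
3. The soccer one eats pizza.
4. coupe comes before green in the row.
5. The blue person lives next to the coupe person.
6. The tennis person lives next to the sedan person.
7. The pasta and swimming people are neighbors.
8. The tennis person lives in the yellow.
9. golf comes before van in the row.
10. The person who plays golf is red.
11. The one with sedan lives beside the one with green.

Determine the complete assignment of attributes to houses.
Solution:

House | Vehicle | Food | Sport | Color
--------------------------------------
  1   | truck | pizza | soccer | blue
  2   | coupe | sushi | tennis | yellow
  3   | sedan | pasta | golf | red
  4   | van | tacos | swimming | green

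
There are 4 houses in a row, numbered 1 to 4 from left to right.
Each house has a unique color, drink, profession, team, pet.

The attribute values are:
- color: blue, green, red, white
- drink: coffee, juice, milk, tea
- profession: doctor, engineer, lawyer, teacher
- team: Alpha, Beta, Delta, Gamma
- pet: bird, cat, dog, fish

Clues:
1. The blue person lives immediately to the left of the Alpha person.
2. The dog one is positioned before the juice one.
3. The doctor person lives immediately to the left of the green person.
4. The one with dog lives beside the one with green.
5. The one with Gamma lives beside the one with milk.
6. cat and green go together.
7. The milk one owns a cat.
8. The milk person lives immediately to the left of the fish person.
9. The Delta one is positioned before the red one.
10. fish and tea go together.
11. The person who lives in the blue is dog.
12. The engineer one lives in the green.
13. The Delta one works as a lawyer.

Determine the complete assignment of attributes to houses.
Solution:

House | Color | Drink | Profession | Team | Pet
-----------------------------------------------
  1   | blue | coffee | doctor | Gamma | dog
  2   | green | milk | engineer | Alpha | cat
  3   | white | tea | lawyer | Delta | fish
  4   | red | juice | teacher | Beta | bird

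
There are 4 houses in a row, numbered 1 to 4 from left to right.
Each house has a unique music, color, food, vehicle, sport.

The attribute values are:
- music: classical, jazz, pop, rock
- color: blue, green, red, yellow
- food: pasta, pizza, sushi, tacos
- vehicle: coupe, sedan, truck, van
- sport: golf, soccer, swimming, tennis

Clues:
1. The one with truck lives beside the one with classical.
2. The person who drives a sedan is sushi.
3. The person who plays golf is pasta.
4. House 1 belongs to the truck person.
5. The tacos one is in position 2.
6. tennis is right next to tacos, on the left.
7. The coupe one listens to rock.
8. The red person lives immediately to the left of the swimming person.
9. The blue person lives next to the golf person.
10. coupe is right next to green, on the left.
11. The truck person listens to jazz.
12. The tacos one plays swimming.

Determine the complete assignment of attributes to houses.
Solution:

House | Music | Color | Food | Vehicle | Sport
----------------------------------------------
  1   | jazz | red | pizza | truck | tennis
  2   | classical | blue | tacos | van | swimming
  3   | rock | yellow | pasta | coupe | golf
  4   | pop | green | sushi | sedan | soccer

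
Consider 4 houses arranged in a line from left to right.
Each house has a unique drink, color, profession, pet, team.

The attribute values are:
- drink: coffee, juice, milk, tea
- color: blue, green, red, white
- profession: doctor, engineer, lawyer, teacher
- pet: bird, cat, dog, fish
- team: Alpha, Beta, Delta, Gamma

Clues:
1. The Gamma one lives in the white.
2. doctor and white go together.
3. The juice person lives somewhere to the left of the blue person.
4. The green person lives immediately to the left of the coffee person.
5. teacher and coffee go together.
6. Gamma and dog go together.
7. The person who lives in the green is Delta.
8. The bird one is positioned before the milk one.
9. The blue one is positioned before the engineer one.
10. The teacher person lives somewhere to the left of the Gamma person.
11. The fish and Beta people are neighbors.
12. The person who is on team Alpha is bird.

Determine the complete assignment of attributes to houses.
Solution:

House | Drink | Color | Profession | Pet | Team
-----------------------------------------------
  1   | juice | green | lawyer | fish | Delta
  2   | coffee | blue | teacher | cat | Beta
  3   | tea | red | engineer | bird | Alpha
  4   | milk | white | doctor | dog | Gamma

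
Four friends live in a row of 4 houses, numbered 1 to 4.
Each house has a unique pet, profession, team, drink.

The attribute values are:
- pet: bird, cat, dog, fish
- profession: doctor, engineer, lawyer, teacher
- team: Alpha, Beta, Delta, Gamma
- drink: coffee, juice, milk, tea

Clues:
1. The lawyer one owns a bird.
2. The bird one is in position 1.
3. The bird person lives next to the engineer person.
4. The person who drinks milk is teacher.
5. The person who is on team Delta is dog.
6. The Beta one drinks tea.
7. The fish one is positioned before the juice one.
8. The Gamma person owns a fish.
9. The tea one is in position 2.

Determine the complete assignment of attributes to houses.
Solution:

House | Pet | Profession | Team | Drink
---------------------------------------
  1   | bird | lawyer | Alpha | coffee
  2   | cat | engineer | Beta | tea
  3   | fish | teacher | Gamma | milk
  4   | dog | doctor | Delta | juice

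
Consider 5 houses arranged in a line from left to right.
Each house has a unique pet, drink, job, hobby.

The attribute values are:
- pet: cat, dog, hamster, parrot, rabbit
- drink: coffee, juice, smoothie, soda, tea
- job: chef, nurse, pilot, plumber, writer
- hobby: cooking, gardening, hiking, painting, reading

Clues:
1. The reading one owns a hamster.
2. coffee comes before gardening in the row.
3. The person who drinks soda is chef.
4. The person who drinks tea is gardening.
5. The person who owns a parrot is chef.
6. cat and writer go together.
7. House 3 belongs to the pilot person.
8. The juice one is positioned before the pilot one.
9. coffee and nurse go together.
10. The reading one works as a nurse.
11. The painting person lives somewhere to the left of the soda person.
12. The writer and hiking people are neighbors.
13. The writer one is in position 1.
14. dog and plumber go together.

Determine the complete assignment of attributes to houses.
Solution:

House | Pet | Drink | Job | Hobby
---------------------------------
  1   | cat | juice | writer | painting
  2   | parrot | soda | chef | hiking
  3   | rabbit | smoothie | pilot | cooking
  4   | hamster | coffee | nurse | reading
  5   | dog | tea | plumber | gardening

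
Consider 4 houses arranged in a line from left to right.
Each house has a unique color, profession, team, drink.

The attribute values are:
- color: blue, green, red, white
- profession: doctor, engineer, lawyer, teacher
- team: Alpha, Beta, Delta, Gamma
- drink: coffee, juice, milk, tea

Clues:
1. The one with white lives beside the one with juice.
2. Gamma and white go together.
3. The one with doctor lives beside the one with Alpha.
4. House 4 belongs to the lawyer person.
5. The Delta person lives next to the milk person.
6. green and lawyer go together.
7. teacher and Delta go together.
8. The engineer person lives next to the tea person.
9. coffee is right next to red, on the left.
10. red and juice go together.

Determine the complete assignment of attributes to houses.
Solution:

House | Color | Profession | Team | Drink
-----------------------------------------
  1   | white | doctor | Gamma | coffee
  2   | red | engineer | Alpha | juice
  3   | blue | teacher | Delta | tea
  4   | green | lawyer | Beta | milk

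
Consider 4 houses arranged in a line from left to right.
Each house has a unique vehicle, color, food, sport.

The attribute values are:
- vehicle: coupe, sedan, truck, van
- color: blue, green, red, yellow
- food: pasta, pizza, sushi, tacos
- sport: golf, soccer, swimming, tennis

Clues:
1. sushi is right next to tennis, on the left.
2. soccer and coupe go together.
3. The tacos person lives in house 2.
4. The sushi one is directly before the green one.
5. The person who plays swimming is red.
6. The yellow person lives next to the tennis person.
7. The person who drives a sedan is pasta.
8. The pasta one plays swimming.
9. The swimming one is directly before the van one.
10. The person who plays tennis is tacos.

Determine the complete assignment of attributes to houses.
Solution:

House | Vehicle | Color | Food | Sport
--------------------------------------
  1   | coupe | yellow | sushi | soccer
  2   | truck | green | tacos | tennis
  3   | sedan | red | pasta | swimming
  4   | van | blue | pizza | golf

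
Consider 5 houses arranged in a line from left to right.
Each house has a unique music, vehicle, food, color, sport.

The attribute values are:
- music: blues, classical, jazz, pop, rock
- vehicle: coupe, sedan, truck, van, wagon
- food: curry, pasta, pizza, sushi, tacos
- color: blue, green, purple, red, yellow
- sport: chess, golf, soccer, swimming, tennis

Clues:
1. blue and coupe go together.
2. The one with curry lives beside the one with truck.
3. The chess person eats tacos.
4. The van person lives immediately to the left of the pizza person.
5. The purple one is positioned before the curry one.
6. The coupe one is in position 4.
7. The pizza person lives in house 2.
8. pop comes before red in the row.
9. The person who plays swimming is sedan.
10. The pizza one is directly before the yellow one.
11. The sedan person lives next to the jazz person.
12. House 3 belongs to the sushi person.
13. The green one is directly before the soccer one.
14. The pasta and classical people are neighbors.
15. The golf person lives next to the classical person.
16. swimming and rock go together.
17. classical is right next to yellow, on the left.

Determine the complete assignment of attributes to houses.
Solution:

House | Music | Vehicle | Food | Color | Sport
----------------------------------------------
  1   | pop | van | pasta | green | golf
  2   | classical | wagon | pizza | purple | soccer
  3   | rock | sedan | sushi | yellow | swimming
  4   | jazz | coupe | curry | blue | tennis
  5   | blues | truck | tacos | red | chess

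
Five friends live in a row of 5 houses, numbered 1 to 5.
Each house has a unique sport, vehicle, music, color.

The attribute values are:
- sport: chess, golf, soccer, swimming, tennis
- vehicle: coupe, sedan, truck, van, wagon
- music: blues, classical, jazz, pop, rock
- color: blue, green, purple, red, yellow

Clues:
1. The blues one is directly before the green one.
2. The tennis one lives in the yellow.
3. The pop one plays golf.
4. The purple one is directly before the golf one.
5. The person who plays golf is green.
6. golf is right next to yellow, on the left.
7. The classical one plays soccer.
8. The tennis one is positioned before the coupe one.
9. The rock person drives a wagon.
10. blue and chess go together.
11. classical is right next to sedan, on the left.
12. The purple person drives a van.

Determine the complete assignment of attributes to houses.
Solution:

House | Sport | Vehicle | Music | Color
---------------------------------------
  1   | swimming | van | blues | purple
  2   | golf | truck | pop | green
  3   | tennis | wagon | rock | yellow
  4   | soccer | coupe | classical | red
  5   | chess | sedan | jazz | blue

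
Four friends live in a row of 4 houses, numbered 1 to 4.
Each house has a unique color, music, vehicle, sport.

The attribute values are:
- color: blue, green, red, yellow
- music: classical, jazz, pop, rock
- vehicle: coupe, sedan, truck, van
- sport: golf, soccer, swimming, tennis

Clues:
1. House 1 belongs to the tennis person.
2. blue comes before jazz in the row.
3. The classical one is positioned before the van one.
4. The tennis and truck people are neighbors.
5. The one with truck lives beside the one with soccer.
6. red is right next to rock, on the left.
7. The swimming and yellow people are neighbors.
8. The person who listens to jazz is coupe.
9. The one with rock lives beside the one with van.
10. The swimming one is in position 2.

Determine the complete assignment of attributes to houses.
Solution:

House | Color | Music | Vehicle | Sport
---------------------------------------
  1   | red | classical | sedan | tennis
  2   | blue | rock | truck | swimming
  3   | yellow | pop | van | soccer
  4   | green | jazz | coupe | golf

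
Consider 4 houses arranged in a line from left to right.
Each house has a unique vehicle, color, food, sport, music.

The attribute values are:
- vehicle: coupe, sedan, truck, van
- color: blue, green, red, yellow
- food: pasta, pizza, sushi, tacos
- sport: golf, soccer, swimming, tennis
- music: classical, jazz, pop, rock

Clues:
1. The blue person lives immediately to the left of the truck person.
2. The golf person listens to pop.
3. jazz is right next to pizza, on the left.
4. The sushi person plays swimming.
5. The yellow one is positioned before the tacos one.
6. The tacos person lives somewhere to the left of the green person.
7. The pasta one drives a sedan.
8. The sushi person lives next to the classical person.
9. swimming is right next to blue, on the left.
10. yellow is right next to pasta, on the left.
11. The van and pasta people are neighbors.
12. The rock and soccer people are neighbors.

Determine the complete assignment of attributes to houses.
Solution:

House | Vehicle | Color | Food | Sport | Music
----------------------------------------------
  1   | van | yellow | sushi | swimming | rock
  2   | sedan | blue | pasta | soccer | classical
  3   | truck | red | tacos | tennis | jazz
  4   | coupe | green | pizza | golf | pop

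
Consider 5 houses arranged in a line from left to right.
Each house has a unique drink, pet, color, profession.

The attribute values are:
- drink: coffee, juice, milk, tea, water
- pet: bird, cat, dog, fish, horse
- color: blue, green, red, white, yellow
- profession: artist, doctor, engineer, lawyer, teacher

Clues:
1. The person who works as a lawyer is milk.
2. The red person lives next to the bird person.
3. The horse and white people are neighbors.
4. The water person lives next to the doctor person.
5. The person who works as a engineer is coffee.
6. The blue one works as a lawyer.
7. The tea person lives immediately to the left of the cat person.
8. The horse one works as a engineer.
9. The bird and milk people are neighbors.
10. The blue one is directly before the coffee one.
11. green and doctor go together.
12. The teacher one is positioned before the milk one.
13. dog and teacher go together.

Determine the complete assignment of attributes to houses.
Solution:

House | Drink | Pet | Color | Profession
----------------------------------------
  1   | water | dog | red | teacher
  2   | tea | bird | green | doctor
  3   | milk | cat | blue | lawyer
  4   | coffee | horse | yellow | engineer
  5   | juice | fish | white | artist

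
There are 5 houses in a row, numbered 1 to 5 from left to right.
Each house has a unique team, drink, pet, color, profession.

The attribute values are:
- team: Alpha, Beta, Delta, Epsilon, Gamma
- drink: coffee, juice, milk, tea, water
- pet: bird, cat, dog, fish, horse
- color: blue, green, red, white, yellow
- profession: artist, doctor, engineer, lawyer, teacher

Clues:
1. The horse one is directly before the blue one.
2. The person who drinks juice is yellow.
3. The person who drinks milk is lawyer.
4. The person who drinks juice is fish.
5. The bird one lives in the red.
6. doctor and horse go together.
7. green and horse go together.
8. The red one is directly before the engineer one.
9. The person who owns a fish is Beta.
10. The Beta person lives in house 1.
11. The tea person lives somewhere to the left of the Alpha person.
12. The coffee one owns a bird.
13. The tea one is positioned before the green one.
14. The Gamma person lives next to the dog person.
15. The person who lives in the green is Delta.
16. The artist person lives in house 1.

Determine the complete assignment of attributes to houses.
Solution:

House | Team | Drink | Pet | Color | Profession
-----------------------------------------------
  1   | Beta | juice | fish | yellow | artist
  2   | Gamma | coffee | bird | red | teacher
  3   | Epsilon | tea | dog | white | engineer
  4   | Delta | water | horse | green | doctor
  5   | Alpha | milk | cat | blue | lawyer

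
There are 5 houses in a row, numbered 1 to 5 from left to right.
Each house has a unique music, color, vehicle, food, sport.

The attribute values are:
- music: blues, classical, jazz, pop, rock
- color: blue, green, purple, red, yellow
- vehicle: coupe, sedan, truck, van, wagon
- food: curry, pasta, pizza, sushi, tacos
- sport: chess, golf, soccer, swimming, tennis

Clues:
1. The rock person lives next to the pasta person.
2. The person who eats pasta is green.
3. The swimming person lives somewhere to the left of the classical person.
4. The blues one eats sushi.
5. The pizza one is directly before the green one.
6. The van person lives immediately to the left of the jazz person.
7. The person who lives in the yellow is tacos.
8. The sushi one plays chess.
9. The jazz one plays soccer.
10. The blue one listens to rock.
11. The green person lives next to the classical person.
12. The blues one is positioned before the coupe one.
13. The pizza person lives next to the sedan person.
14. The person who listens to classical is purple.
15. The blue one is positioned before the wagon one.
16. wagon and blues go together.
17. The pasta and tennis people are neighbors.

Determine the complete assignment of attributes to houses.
Solution:

House | Music | Color | Vehicle | Food | Sport
----------------------------------------------
  1   | rock | blue | van | pizza | swimming
  2   | jazz | green | sedan | pasta | soccer
  3   | classical | purple | truck | curry | tennis
  4   | blues | red | wagon | sushi | chess
  5   | pop | yellow | coupe | tacos | golf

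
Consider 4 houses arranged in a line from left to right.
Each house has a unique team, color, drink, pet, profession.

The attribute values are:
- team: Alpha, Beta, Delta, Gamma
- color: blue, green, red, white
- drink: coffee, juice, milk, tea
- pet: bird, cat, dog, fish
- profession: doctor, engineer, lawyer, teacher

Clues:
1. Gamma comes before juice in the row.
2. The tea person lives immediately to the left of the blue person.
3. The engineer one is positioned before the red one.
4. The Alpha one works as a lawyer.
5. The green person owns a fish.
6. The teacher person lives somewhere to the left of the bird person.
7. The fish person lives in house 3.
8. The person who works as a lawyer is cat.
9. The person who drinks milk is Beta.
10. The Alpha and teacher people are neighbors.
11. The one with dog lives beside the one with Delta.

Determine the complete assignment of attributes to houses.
Solution:

House | Team | Color | Drink | Pet | Profession
-----------------------------------------------
  1   | Alpha | white | tea | cat | lawyer
  2   | Gamma | blue | coffee | dog | teacher
  3   | Delta | green | juice | fish | engineer
  4   | Beta | red | milk | bird | doctor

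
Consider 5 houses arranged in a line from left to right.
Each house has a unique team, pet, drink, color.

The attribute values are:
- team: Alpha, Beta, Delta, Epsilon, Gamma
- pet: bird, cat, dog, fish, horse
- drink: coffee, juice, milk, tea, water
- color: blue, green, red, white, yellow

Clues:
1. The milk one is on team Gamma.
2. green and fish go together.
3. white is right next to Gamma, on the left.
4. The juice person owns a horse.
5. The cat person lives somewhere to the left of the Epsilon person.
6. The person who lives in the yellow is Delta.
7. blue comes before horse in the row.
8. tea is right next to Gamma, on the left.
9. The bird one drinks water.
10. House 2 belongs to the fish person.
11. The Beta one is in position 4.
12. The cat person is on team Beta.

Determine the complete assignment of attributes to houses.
Solution:

House | Team | Pet | Drink | Color
----------------------------------
  1   | Alpha | dog | tea | white
  2   | Gamma | fish | milk | green
  3   | Delta | bird | water | yellow
  4   | Beta | cat | coffee | blue
  5   | Epsilon | horse | juice | red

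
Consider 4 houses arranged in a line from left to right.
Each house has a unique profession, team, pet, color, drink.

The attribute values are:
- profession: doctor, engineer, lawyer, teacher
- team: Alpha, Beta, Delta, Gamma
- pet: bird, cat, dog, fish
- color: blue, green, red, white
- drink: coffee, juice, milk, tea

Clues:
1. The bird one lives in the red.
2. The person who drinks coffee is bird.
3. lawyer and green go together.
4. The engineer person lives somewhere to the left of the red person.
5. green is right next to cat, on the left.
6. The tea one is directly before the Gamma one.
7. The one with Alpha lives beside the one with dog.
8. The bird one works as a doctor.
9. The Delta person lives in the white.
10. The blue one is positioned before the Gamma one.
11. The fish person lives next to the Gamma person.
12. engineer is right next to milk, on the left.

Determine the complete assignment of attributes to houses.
Solution:

House | Profession | Team | Pet | Color | Drink
-----------------------------------------------
  1   | engineer | Alpha | fish | blue | tea
  2   | lawyer | Gamma | dog | green | milk
  3   | teacher | Delta | cat | white | juice
  4   | doctor | Beta | bird | red | coffee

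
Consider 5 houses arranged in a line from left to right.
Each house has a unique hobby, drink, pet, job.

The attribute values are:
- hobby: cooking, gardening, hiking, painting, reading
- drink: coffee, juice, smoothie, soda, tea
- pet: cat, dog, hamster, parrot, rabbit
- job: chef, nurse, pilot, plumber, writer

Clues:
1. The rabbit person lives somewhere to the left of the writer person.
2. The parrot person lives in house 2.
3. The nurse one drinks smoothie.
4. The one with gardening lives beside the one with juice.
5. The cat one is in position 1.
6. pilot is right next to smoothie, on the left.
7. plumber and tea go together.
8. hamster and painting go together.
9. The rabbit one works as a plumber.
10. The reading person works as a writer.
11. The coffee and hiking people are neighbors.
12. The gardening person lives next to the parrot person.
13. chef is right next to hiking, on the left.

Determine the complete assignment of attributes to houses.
Solution:

House | Hobby | Drink | Pet | Job
---------------------------------
  1   | gardening | coffee | cat | chef
  2   | hiking | juice | parrot | pilot
  3   | painting | smoothie | hamster | nurse
  4   | cooking | tea | rabbit | plumber
  5   | reading | soda | dog | writer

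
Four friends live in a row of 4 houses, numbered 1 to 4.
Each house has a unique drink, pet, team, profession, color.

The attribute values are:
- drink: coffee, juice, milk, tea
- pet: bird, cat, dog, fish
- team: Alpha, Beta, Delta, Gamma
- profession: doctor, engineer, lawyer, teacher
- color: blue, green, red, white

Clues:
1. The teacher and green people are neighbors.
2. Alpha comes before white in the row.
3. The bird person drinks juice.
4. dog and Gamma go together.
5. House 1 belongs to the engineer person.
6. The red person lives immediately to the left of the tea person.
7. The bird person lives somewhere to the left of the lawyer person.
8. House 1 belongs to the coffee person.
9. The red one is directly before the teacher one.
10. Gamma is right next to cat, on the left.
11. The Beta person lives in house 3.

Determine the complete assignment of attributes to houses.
Solution:

House | Drink | Pet | Team | Profession | Color
-----------------------------------------------
  1   | coffee | dog | Gamma | engineer | red
  2   | tea | cat | Alpha | teacher | blue
  3   | juice | bird | Beta | doctor | green
  4   | milk | fish | Delta | lawyer | white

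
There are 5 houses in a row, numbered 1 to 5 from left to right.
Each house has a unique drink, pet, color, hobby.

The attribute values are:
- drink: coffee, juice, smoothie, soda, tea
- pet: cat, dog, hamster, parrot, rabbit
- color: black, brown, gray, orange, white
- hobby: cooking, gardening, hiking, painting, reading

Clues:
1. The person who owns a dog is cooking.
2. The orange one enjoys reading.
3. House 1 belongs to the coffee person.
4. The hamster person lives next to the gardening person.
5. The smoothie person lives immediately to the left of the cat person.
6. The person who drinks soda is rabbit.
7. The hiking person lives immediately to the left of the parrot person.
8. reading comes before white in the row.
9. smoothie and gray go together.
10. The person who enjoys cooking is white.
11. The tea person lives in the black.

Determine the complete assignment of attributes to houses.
Solution:

House | Drink | Pet | Color | Hobby
-----------------------------------
  1   | coffee | hamster | brown | hiking
  2   | smoothie | parrot | gray | gardening
  3   | tea | cat | black | painting
  4   | soda | rabbit | orange | reading
  5   | juice | dog | white | cooking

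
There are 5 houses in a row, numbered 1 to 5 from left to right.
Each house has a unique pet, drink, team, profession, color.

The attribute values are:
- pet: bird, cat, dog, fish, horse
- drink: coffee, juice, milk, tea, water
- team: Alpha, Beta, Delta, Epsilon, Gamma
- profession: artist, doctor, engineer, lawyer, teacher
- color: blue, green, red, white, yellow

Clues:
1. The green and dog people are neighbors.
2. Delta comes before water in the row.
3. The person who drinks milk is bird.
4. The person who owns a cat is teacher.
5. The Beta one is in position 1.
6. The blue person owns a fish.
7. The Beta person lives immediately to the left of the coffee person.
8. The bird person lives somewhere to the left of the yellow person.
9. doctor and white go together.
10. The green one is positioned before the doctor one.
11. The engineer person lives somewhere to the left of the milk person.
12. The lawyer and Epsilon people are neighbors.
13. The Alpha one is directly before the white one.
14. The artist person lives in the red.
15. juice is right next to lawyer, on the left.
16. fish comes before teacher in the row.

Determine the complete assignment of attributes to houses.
Solution:

House | Pet | Drink | Team | Profession | Color
-----------------------------------------------
  1   | fish | juice | Beta | engineer | blue
  2   | horse | coffee | Alpha | lawyer | green
  3   | dog | tea | Epsilon | doctor | white
  4   | bird | milk | Delta | artist | red
  5   | cat | water | Gamma | teacher | yellow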